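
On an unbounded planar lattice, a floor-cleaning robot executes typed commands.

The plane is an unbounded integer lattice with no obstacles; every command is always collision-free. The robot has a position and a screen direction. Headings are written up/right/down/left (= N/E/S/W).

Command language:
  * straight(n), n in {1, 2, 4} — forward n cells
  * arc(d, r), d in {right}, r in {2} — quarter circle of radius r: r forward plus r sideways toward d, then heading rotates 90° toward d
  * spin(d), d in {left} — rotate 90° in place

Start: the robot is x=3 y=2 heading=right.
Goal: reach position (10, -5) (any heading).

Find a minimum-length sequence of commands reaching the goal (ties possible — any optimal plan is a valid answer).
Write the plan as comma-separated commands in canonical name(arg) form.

straight(4), straight(1), arc(right, 2), straight(4), straight(1)

initial: x=3 y=2 heading=right
step 1 (straight(4)): x=7 y=2 heading=right
step 2 (straight(1)): x=8 y=2 heading=right
step 3 (arc(right, 2)): x=10 y=0 heading=down
step 4 (straight(4)): x=10 y=-4 heading=down
step 5 (straight(1)): x=10 y=-5 heading=down
no 4-step plan works, so 5 is optimal.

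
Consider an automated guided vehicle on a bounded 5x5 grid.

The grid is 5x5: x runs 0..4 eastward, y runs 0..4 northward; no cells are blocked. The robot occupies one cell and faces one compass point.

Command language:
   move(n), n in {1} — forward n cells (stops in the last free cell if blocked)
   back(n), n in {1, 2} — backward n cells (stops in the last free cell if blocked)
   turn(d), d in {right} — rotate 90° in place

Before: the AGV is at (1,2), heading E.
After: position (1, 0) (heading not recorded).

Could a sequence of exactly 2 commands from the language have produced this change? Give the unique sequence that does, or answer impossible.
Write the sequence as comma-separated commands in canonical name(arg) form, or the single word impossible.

impossible

all 16 sequences checked — none match.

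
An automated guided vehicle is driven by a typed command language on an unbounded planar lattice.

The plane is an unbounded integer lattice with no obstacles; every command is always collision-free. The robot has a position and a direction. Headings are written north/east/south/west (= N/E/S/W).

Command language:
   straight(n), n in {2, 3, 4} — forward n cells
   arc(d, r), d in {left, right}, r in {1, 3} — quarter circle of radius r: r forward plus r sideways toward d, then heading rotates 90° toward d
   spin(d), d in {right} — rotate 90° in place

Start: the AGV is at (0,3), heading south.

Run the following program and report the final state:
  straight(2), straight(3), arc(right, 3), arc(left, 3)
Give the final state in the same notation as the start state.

begin: at (0,3), heading south
[1] after straight(2): at (0,1), heading south
[2] after straight(3): at (0,-2), heading south
[3] after arc(right, 3): at (-3,-5), heading west
[4] after arc(left, 3): at (-6,-8), heading south

at (-6,-8), heading south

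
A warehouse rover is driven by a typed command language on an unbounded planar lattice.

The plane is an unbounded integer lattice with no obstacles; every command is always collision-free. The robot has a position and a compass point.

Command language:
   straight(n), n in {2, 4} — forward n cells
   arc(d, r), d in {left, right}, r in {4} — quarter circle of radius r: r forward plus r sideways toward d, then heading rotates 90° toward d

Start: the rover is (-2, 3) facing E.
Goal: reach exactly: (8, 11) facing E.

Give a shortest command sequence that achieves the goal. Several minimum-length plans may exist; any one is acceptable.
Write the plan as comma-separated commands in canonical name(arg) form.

from: (-2, 3) facing E
step 1 (arc(left, 4)): (2, 7) facing N
step 2 (arc(right, 4)): (6, 11) facing E
step 3 (straight(2)): (8, 11) facing E
nothing shorter than 3 reaches the goal.

arc(left, 4), arc(right, 4), straight(2)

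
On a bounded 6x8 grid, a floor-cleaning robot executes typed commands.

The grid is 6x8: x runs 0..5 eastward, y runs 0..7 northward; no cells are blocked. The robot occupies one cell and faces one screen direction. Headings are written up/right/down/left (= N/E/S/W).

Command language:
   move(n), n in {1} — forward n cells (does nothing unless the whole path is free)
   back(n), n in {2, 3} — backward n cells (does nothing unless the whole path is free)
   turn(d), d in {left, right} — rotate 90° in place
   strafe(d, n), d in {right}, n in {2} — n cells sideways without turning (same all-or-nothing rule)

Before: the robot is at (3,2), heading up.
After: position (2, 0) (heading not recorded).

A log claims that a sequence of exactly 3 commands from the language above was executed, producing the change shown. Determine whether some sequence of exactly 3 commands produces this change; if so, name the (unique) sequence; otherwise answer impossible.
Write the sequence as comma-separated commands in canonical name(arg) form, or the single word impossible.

back(2), turn(left), move(1)

key: running move(1) before back(2) would end elsewhere — order is forced
begin: at (3,2), heading up
t=1 back(2) ⇒ at (3,0), heading up
t=2 turn(left) ⇒ at (3,0), heading left
t=3 move(1) ⇒ at (2,0), heading left
no rival 3-sequence matches.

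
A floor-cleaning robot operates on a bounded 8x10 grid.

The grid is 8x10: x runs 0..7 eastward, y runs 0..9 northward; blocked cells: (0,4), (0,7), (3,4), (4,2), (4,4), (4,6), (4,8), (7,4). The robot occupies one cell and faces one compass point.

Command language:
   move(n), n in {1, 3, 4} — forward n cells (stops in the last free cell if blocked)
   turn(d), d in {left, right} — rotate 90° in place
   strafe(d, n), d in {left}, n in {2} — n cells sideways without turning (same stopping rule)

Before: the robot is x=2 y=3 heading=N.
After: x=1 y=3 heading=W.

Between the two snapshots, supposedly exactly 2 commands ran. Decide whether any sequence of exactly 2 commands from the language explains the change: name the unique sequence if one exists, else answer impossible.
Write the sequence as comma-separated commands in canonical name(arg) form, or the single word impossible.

key: running move(1) before turn(left) would end elsewhere — order is forced
initial: x=2 y=3 heading=N
t=1 turn(left) ⇒ x=2 y=3 heading=W
t=2 move(1) ⇒ x=1 y=3 heading=W
all 36 alternatives checked — unique.

turn(left), move(1)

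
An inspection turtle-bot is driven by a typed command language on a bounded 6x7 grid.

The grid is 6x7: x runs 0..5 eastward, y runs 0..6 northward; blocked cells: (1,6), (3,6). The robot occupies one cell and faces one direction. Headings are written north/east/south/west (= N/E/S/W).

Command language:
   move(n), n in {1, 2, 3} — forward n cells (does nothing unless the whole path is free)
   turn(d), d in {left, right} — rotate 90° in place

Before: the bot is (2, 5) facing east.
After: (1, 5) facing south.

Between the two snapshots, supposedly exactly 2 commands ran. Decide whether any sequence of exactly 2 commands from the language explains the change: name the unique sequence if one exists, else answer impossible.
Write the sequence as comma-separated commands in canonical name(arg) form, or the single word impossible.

no 2-step route produces this change.

impossible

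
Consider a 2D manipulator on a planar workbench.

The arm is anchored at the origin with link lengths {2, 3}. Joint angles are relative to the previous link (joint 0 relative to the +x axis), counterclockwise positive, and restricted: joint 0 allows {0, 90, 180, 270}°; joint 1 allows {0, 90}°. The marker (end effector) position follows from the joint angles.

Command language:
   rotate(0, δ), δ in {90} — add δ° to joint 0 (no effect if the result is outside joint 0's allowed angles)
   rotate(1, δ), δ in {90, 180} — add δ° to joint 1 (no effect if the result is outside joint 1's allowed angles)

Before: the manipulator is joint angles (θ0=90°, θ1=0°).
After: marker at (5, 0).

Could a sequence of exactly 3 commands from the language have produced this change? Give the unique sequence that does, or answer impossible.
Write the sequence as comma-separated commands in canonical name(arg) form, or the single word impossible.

rotate(0, 90), rotate(0, 90), rotate(0, 90)

begin: joint angles (θ0=90°, θ1=0°)
t=1 rotate(0, 90) ⇒ joint angles (θ0=180°, θ1=0°)
t=2 rotate(0, 90) ⇒ joint angles (θ0=270°, θ1=0°)
t=3 rotate(0, 90) ⇒ joint angles (θ0=0°, θ1=0°)
all 27 alternatives checked — unique.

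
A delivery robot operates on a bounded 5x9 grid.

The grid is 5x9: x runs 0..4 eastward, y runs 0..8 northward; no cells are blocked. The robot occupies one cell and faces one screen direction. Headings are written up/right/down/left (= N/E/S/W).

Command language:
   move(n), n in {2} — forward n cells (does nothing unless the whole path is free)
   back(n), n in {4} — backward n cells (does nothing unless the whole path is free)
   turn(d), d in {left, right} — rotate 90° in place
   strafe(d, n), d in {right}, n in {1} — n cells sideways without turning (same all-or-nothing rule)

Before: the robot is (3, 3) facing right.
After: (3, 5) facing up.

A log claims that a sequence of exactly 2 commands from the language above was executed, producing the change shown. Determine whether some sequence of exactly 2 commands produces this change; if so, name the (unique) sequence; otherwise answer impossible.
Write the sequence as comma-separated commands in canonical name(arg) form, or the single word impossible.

turn(left), move(2)

key: running move(2) before turn(left) would end elsewhere — order is forced
from: (3, 3) facing right
1. turn(left) → (3, 3) facing up
2. move(2) → (3, 5) facing up
all 25 alternatives checked — unique.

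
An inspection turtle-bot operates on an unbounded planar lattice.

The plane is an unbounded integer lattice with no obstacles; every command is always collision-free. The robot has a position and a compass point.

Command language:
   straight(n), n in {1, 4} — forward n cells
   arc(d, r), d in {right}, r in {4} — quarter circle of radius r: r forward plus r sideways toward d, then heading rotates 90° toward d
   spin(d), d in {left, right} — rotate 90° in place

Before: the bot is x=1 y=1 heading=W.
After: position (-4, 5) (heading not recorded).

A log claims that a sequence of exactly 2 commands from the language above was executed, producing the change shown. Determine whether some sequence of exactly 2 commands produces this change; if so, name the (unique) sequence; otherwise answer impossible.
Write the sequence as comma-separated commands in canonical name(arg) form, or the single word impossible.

straight(1), arc(right, 4)

key: order matters: swapping straight(1) and arc(right, 4) lands elsewhere
begin: x=1 y=1 heading=W
step 1 (straight(1)): x=0 y=1 heading=W
step 2 (arc(right, 4)): x=-4 y=5 heading=N
no other 2-command option fits: unique.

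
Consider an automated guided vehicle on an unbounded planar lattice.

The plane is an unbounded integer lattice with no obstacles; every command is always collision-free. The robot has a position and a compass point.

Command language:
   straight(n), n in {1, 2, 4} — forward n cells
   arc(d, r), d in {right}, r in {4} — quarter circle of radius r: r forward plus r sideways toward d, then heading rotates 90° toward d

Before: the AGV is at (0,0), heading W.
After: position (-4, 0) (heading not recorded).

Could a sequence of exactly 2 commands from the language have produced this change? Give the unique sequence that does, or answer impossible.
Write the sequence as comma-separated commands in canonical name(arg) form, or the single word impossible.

t0: at (0,0), heading W
step 1 (straight(2)): at (-2,0), heading W
step 2 (straight(2)): at (-4,0), heading W
uniquely the one of 16 2-step routes that fits.

straight(2), straight(2)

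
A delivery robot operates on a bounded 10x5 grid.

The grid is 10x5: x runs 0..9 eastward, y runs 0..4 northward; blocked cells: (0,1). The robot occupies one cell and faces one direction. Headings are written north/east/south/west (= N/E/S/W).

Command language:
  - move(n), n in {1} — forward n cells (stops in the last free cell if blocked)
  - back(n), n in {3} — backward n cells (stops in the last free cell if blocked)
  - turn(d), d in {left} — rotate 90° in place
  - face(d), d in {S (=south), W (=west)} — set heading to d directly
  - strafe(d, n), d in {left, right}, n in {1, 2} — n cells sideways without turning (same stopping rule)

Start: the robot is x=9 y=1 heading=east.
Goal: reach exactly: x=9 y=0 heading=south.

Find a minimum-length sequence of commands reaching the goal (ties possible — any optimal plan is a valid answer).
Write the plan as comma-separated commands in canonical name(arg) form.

start: x=9 y=1 heading=east
step 1 (face(S)): x=9 y=1 heading=south
step 2 (move(1)): x=9 y=0 heading=south
shorter routes all fall short; 2 is best.

face(S), move(1)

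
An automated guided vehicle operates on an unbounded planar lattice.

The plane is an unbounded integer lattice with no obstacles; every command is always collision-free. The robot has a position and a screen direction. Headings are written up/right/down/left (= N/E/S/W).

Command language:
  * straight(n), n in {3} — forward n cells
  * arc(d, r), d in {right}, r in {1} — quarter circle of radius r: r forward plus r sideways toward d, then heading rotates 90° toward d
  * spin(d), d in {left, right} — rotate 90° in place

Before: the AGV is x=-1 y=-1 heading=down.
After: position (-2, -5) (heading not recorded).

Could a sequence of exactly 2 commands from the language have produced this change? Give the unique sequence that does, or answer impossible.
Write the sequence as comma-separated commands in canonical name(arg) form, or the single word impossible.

straight(3), arc(right, 1)

key: order matters: swapping straight(3) and arc(right, 1) lands elsewhere
from: x=-1 y=-1 heading=down
[1] after straight(3): x=-1 y=-4 heading=down
[2] after arc(right, 1): x=-2 y=-5 heading=left
all 16 alternatives checked — unique.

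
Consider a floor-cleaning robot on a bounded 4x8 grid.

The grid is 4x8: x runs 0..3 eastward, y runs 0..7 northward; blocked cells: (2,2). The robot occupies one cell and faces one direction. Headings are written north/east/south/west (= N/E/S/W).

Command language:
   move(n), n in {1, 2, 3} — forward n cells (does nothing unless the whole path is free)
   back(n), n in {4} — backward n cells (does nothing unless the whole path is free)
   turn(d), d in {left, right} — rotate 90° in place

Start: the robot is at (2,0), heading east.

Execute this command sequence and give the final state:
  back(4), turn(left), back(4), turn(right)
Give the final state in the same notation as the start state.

at (2,0), heading east

initial: at (2,0), heading east
[1] after back(4): at (2,0), heading east
[2] after turn(left): at (2,0), heading north
[3] after back(4): at (2,0), heading north
[4] after turn(right): at (2,0), heading east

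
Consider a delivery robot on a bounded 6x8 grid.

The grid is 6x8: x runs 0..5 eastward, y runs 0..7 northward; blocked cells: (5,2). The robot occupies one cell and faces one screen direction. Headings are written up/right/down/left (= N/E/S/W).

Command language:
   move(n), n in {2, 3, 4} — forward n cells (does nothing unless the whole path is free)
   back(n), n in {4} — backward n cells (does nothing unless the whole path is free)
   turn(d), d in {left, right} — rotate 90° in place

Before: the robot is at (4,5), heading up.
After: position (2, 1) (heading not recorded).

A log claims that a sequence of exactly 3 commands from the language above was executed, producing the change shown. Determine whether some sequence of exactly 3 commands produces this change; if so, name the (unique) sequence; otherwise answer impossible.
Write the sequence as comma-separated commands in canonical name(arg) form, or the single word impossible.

back(4), turn(left), move(2)

key: running move(2) before back(4) would end elsewhere — order is forced
start: at (4,5), heading up
[1] after back(4): at (4,1), heading up
[2] after turn(left): at (4,1), heading left
[3] after move(2): at (2,1), heading left
uniquely the one of 216 3-step routes that fits.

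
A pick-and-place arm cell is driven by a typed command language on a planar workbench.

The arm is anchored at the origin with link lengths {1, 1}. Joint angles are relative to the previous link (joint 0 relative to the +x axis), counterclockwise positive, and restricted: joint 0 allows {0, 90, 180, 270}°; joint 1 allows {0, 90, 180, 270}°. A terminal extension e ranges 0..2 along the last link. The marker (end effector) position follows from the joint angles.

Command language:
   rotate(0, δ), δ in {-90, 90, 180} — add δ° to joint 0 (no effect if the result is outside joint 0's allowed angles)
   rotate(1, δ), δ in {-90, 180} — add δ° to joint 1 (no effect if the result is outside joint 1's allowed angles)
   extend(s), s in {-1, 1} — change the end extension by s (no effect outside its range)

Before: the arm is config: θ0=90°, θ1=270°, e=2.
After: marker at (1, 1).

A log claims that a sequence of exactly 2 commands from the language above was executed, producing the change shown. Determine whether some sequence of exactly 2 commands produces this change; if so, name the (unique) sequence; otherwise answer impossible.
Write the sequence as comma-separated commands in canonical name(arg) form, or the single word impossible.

start: config: θ0=90°, θ1=270°, e=2
[1] after extend(-1): config: θ0=90°, θ1=270°, e=1
[2] after extend(-1): config: θ0=90°, θ1=270°, e=0
uniquely the one of 49 2-step routes that fits.

extend(-1), extend(-1)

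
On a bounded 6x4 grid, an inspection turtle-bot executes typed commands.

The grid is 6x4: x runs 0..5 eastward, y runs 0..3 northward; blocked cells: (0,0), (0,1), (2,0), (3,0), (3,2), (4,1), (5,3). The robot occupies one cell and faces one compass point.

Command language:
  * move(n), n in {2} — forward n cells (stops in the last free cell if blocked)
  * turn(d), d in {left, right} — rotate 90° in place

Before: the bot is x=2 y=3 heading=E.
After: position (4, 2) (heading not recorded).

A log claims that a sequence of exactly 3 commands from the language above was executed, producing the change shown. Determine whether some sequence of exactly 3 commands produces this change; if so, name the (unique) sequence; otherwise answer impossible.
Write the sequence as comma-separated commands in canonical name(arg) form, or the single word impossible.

key: the second move(2) is stopped early by the blocked cell at (4,1)
start: x=2 y=3 heading=E
[1] after move(2): x=4 y=3 heading=E
[2] after turn(right): x=4 y=3 heading=S
[3] after move(2): x=4 y=2 heading=S
no other 3-command option fits: unique.

move(2), turn(right), move(2)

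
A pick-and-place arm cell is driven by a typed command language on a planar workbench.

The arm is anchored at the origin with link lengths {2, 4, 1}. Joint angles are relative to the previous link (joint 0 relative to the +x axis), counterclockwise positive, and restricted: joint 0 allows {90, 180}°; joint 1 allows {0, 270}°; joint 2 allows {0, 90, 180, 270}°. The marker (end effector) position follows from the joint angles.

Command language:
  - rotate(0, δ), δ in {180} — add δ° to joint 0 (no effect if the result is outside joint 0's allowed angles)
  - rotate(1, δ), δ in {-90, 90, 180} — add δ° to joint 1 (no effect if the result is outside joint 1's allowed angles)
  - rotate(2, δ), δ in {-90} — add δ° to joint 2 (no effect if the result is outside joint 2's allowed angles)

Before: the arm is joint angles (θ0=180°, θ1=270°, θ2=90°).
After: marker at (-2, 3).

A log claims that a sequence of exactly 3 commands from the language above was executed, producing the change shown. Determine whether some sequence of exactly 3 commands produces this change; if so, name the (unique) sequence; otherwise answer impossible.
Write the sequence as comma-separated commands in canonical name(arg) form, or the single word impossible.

begin: joint angles (θ0=180°, θ1=270°, θ2=90°)
step 1 (rotate(2, -90)): joint angles (θ0=180°, θ1=270°, θ2=0°)
step 2 (rotate(2, -90)): joint angles (θ0=180°, θ1=270°, θ2=270°)
step 3 (rotate(2, -90)): joint angles (θ0=180°, θ1=270°, θ2=180°)
all 125 alternatives checked — unique.

rotate(2, -90), rotate(2, -90), rotate(2, -90)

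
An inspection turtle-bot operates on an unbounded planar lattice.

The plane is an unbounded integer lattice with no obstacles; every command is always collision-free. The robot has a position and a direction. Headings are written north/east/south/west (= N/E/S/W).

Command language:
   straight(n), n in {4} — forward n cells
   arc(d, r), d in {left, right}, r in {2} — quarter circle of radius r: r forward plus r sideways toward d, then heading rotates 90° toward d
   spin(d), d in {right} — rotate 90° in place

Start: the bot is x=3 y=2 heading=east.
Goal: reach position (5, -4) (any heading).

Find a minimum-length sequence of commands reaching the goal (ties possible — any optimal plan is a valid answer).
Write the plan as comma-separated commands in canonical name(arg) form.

begin: x=3 y=2 heading=east
t=1 arc(right, 2) ⇒ x=5 y=0 heading=south
t=2 straight(4) ⇒ x=5 y=-4 heading=south
no 1-step plan works, so 2 is optimal.

arc(right, 2), straight(4)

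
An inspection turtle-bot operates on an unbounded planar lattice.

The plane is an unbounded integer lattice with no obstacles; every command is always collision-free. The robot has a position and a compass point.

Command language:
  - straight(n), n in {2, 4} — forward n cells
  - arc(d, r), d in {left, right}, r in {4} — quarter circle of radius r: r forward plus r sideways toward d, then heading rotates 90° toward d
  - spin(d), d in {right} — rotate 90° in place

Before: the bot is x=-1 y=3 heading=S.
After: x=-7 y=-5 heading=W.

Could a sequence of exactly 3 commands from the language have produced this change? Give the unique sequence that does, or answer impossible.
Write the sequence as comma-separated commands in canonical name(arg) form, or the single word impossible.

key: order matters: swapping straight(4) and straight(2) lands elsewhere
t0: x=-1 y=3 heading=S
[1] after straight(4): x=-1 y=-1 heading=S
[2] after arc(right, 4): x=-5 y=-5 heading=W
[3] after straight(2): x=-7 y=-5 heading=W
uniquely the one of 125 3-step routes that fits.

straight(4), arc(right, 4), straight(2)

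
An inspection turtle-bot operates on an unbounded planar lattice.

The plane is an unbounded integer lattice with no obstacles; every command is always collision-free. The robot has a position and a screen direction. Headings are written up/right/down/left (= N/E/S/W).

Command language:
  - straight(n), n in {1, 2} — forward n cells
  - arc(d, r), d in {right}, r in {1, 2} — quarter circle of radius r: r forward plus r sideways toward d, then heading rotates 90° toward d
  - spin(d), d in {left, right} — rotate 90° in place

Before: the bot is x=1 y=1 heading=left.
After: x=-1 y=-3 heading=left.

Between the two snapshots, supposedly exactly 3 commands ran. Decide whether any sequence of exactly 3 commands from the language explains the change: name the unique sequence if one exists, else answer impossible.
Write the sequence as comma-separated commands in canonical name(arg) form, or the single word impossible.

spin(left), straight(2), arc(right, 2)

key: heading stays W — rotations cancel among the 3 commands
t0: x=1 y=1 heading=left
step 1 (spin(left)): x=1 y=1 heading=down
step 2 (straight(2)): x=1 y=-1 heading=down
step 3 (arc(right, 2)): x=-1 y=-3 heading=left
uniquely the one of 216 3-step routes that fits.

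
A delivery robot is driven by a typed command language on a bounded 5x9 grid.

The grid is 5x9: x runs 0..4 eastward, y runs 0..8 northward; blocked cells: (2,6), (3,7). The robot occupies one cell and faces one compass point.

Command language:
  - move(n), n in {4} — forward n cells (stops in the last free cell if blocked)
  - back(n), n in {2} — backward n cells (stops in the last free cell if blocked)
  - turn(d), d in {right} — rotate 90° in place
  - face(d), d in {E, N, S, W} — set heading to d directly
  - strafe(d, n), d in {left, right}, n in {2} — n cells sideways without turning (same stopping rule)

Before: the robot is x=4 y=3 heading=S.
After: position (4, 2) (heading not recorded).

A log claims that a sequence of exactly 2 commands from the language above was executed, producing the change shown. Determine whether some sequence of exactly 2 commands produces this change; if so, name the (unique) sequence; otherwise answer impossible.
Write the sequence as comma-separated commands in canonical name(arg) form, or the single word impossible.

move(4), back(2)

key: move(4) runs into the grid edge before its full distance
start: x=4 y=3 heading=S
1. move(4) → x=4 y=0 heading=S
2. back(2) → x=4 y=2 heading=S
all 81 alternatives checked — unique.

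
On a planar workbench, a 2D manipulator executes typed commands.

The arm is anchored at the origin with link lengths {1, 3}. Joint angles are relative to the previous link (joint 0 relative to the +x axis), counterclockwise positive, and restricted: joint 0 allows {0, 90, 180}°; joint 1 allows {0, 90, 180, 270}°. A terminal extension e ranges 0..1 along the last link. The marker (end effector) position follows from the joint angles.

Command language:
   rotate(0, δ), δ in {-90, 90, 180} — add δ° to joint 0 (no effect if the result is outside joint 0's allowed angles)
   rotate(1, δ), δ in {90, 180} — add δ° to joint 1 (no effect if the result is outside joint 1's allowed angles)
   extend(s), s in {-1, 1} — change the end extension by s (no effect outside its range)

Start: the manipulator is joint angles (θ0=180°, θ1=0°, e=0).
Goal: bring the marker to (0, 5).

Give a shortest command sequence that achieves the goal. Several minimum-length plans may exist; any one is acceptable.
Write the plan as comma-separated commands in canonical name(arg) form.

from: joint angles (θ0=180°, θ1=0°, e=0)
step 1 (extend(1)): joint angles (θ0=180°, θ1=0°, e=1)
step 2 (rotate(0, -90)): joint angles (θ0=90°, θ1=0°, e=1)
nothing shorter than 2 reaches the goal.

extend(1), rotate(0, -90)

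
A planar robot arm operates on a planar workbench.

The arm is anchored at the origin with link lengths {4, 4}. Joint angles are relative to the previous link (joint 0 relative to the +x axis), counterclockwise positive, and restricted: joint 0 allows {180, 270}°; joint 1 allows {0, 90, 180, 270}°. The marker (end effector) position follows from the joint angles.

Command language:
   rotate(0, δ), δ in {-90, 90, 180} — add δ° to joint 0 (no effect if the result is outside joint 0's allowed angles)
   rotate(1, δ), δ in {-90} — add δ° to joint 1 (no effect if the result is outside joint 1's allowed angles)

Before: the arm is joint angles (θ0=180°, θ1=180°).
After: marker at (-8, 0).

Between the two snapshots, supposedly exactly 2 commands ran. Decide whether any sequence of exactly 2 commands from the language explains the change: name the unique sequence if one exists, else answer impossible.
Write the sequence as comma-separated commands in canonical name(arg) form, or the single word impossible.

initial: joint angles (θ0=180°, θ1=180°)
1. rotate(1, -90) → joint angles (θ0=180°, θ1=90°)
2. rotate(1, -90) → joint angles (θ0=180°, θ1=0°)
all 16 alternatives checked — unique.

rotate(1, -90), rotate(1, -90)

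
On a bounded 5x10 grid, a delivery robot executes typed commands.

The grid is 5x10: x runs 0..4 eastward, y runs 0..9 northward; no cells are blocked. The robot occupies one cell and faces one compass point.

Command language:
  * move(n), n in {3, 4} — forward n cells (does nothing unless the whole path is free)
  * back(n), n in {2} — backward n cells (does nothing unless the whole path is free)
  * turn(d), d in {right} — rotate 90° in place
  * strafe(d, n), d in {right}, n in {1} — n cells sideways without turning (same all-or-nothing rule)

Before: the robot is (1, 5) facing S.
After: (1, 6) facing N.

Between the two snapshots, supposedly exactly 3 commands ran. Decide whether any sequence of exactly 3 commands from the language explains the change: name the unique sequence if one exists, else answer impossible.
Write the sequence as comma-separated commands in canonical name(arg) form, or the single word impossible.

key: cell and facing (now N) both changed — the 3 commands mix motion and turning
t0: (1, 5) facing S
t=1 turn(right) ⇒ (1, 5) facing W
t=2 strafe(right, 1) ⇒ (1, 6) facing W
t=3 turn(right) ⇒ (1, 6) facing N
all 125 alternatives checked — unique.

turn(right), strafe(right, 1), turn(right)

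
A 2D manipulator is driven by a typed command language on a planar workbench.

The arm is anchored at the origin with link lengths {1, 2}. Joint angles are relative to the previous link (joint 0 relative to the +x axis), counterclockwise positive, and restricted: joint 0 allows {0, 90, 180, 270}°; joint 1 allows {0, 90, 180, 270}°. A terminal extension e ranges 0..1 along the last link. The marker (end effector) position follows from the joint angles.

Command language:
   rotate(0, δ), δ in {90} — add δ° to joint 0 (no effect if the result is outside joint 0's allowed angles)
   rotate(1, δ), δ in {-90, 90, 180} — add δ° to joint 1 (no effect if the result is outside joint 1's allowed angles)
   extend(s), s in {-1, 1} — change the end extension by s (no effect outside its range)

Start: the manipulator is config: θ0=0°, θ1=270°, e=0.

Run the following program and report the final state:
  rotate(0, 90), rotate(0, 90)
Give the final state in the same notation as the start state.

config: θ0=180°, θ1=270°, e=0

t0: config: θ0=0°, θ1=270°, e=0
t=1 rotate(0, 90) ⇒ config: θ0=90°, θ1=270°, e=0
t=2 rotate(0, 90) ⇒ config: θ0=180°, θ1=270°, e=0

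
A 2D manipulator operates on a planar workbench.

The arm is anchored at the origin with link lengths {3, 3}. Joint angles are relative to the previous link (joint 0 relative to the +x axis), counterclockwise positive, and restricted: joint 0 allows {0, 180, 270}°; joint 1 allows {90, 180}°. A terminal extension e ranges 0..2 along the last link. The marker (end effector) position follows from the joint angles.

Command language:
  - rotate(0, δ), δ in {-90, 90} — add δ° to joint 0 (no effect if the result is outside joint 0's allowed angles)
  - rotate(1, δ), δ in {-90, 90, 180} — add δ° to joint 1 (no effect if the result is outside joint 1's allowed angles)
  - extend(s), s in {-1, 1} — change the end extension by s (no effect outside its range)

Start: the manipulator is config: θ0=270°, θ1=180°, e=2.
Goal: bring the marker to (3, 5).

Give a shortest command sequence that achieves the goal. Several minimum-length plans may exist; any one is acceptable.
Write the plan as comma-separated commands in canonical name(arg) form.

rotate(0, 90), rotate(1, -90)

t0: config: θ0=270°, θ1=180°, e=2
step 1 (rotate(0, 90)): config: θ0=0°, θ1=180°, e=2
step 2 (rotate(1, -90)): config: θ0=0°, θ1=90°, e=2
no 1-step plan works, so 2 is optimal.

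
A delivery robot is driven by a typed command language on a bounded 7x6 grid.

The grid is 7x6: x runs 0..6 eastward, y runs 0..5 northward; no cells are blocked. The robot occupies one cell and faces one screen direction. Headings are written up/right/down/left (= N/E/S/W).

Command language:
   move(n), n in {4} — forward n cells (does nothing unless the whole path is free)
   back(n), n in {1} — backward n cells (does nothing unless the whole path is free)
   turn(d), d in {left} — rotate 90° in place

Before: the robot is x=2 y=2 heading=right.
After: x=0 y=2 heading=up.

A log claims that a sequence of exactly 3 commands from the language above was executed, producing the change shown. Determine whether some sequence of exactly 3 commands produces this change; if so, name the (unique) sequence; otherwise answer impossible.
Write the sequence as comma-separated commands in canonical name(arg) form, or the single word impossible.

back(1), back(1), turn(left)

key: position moved to (0,2) AND the heading swung to N — translation plus rotation needed
t0: x=2 y=2 heading=right
t=1 back(1) ⇒ x=1 y=2 heading=right
t=2 back(1) ⇒ x=0 y=2 heading=right
t=3 turn(left) ⇒ x=0 y=2 heading=up
no rival 3-sequence matches.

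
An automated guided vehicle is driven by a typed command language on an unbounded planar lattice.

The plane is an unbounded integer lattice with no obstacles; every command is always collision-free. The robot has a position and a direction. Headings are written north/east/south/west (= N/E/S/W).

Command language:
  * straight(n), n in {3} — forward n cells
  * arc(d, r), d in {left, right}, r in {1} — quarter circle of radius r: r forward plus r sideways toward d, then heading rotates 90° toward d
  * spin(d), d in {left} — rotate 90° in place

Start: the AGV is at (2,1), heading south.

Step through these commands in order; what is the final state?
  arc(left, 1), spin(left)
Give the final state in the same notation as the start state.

at (3,0), heading north

t0: at (2,1), heading south
t=1 arc(left, 1) ⇒ at (3,0), heading east
t=2 spin(left) ⇒ at (3,0), heading north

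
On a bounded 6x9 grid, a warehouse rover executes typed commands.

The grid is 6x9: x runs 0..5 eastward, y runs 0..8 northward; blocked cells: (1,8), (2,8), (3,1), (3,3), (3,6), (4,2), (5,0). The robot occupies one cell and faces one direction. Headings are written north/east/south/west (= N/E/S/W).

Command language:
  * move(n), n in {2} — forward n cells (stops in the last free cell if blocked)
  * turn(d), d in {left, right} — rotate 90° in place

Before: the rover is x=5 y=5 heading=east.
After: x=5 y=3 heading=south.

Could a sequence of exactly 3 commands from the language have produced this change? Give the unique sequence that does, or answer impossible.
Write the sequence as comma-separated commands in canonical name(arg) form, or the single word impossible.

move(2), turn(right), move(2)

key: the first move(2) runs into the grid edge before its full distance
t0: x=5 y=5 heading=east
t=1 move(2) ⇒ x=5 y=5 heading=east
t=2 turn(right) ⇒ x=5 y=5 heading=south
t=3 move(2) ⇒ x=5 y=3 heading=south
all 27 alternatives checked — unique.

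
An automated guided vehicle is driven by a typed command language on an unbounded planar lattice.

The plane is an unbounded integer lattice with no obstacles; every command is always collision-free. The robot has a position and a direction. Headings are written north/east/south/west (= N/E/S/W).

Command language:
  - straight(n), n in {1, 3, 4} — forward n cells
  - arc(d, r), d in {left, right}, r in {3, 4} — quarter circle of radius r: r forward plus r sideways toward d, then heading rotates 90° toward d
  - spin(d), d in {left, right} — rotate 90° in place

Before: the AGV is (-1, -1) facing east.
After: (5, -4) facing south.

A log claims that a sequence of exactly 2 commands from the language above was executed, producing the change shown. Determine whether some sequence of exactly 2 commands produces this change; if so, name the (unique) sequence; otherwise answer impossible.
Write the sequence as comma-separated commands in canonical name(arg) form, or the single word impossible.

straight(3), arc(right, 3)

key: cell and facing (now S) both changed — the 2 commands mix motion and turning
begin: (-1, -1) facing east
t=1 straight(3) ⇒ (2, -1) facing east
t=2 arc(right, 3) ⇒ (5, -4) facing south
uniquely the one of 81 2-step routes that fits.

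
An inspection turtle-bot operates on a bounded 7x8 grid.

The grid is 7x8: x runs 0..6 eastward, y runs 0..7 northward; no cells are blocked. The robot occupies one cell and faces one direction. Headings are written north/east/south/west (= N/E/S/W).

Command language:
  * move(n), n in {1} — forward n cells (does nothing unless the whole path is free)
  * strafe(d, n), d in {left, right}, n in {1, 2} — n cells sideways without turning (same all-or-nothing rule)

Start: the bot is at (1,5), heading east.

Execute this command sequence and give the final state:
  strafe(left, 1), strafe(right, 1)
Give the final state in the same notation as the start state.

t0: at (1,5), heading east
step 1 (strafe(left, 1)): at (1,6), heading east
step 2 (strafe(right, 1)): at (1,5), heading east

at (1,5), heading east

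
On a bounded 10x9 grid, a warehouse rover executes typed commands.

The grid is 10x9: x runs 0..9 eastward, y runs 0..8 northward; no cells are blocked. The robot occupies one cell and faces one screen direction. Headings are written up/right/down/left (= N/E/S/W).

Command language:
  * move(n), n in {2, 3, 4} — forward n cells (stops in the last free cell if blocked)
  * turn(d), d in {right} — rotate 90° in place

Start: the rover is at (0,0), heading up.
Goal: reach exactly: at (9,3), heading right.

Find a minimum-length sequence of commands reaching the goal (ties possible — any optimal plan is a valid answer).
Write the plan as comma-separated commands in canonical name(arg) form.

move(3), turn(right), move(3), move(3), move(3)

start: at (0,0), heading up
step 1 (move(3)): at (0,3), heading up
step 2 (turn(right)): at (0,3), heading right
step 3 (move(3)): at (3,3), heading right
step 4 (move(3)): at (6,3), heading right
step 5 (move(3)): at (9,3), heading right
no 4-step plan works, so 5 is optimal.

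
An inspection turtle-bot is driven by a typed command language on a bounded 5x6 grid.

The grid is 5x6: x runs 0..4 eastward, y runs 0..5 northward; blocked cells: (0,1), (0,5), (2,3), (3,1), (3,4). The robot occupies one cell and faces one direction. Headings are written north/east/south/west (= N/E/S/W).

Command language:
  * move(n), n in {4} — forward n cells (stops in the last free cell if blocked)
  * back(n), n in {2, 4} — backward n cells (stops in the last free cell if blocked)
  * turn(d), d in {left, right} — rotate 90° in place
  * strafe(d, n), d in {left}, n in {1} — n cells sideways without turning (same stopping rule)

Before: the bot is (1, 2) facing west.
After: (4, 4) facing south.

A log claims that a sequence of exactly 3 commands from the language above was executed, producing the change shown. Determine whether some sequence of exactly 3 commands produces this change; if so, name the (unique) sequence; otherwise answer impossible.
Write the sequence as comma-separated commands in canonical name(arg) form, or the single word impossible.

back(4), turn(left), back(2)

key: running back(2) before back(4) would end elsewhere — order is forced
start: (1, 2) facing west
1. back(4) → (4, 2) facing west
2. turn(left) → (4, 2) facing south
3. back(2) → (4, 4) facing south
no rival 3-sequence matches.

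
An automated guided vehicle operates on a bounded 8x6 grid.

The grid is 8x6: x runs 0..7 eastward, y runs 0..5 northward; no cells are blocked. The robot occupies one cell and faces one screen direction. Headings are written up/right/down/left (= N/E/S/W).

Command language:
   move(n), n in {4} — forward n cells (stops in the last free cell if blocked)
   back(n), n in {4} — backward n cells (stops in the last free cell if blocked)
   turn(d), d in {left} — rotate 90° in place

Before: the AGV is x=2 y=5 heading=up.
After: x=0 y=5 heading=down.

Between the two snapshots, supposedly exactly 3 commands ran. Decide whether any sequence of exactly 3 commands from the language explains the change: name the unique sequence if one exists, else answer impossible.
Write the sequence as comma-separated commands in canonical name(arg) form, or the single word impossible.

turn(left), move(4), turn(left)

key: move(4) runs into the grid edge before its full distance
initial: x=2 y=5 heading=up
1. turn(left) → x=2 y=5 heading=left
2. move(4) → x=0 y=5 heading=left
3. turn(left) → x=0 y=5 heading=down
uniquely the one of 27 3-step routes that fits.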